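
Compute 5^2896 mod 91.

79

Using repeated squaring:
5^1 ≡ 5 (mod 91)
5^2 ≡ 5^2 = 25 (mod 91)
5^4 ≡ 25^2 = 625 ≡ 79 (mod 91)
5^8 ≡ 79^2 = 6241 ≡ 53 (mod 91)
5^16 ≡ 53^2 = 2809 ≡ 79 (mod 91)
5^32 ≡ 79^2 = 6241 ≡ 53 (mod 91)
5^64 ≡ 53^2 = 2809 ≡ 79 (mod 91)
5^128 ≡ 79^2 = 6241 ≡ 53 (mod 91)
5^256 ≡ 53^2 = 2809 ≡ 79 (mod 91)
5^512 ≡ 79^2 = 6241 ≡ 53 (mod 91)
5^1024 ≡ 53^2 = 2809 ≡ 79 (mod 91)
5^2048 ≡ 79^2 = 6241 ≡ 53 (mod 91)
5^2896 = 5^2048 × 5^512 × 5^256 × 5^64 × 5^16 ≡ 53 × 53 × 79 × 79 × 79 (mod 91).
Accumulate the product:
53 × 53 = 2809 ≡ 79
79 × 79 = 6241 ≡ 53
53 × 79 = 4187 ≡ 1
1 × 79 = 79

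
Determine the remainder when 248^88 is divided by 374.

Using repeated squaring:
88 in binary is 1011000, i.e. 88 = 64 + 16 + 8.
248^1 ≡ 248 (mod 374)
248^2 ≡ 248^2 = 61504 ≡ 168 (mod 374)
248^4 ≡ 168^2 = 28224 ≡ 174 (mod 374)
248^8 ≡ 174^2 = 30276 ≡ 356 (mod 374)
248^16 ≡ 356^2 = 126736 ≡ 324 (mod 374)
248^32 ≡ 324^2 = 104976 ≡ 256 (mod 374)
248^64 ≡ 256^2 = 65536 ≡ 86 (mod 374)
248^88 = 248^64 · 248^16 · 248^8 ≡ 86 · 324 · 356 (mod 374).
Accumulate the product:
86 · 324 = 27864 ≡ 188
188 · 356 = 66928 ≡ 356

356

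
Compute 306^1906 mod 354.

228

Using repeated squaring:
1906 in binary is 11101110010, i.e. 1906 = 1024 + 512 + 256 + 64 + 32 + 16 + 2.
306^1 ≡ 306 (mod 354)
306^2 ≡ 306^2 = 93636 ≡ 180 (mod 354)
306^4 ≡ 180^2 = 32400 ≡ 186 (mod 354)
306^8 ≡ 186^2 = 34596 ≡ 258 (mod 354)
306^16 ≡ 258^2 = 66564 ≡ 12 (mod 354)
306^32 ≡ 12^2 = 144 (mod 354)
306^64 ≡ 144^2 = 20736 ≡ 204 (mod 354)
306^128 ≡ 204^2 = 41616 ≡ 198 (mod 354)
306^256 ≡ 198^2 = 39204 ≡ 264 (mod 354)
306^512 ≡ 264^2 = 69696 ≡ 312 (mod 354)
306^1024 ≡ 312^2 = 97344 ≡ 348 (mod 354)
306^1906 = 306^1024 * 306^512 * 306^256 * 306^64 * 306^32 * 306^16 * 306^2 ≡ 348 * 312 * 264 * 204 * 144 * 12 * 180 (mod 354).
Accumulate the product:
348 * 312 = 108576 ≡ 252
252 * 264 = 66528 ≡ 330
330 * 204 = 67320 ≡ 60
60 * 144 = 8640 ≡ 144
144 * 12 = 1728 ≡ 312
312 * 180 = 56160 ≡ 228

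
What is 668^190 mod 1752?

Compute successive squares:
190 in binary is 10111110, i.e. 190 = 128 + 32 + 16 + 8 + 4 + 2.
668^1 ≡ 668 (mod 1752)
668^2 ≡ 668^2 = 446224 ≡ 1216 (mod 1752)
668^4 ≡ 1216^2 = 1478656 ≡ 1720 (mod 1752)
668^8 ≡ 1720^2 = 2958400 ≡ 1024 (mod 1752)
668^16 ≡ 1024^2 = 1048576 ≡ 880 (mod 1752)
668^32 ≡ 880^2 = 774400 ≡ 16 (mod 1752)
668^64 ≡ 16^2 = 256 (mod 1752)
668^128 ≡ 256^2 = 65536 ≡ 712 (mod 1752)
668^190 = 668^128 × 668^32 × 668^16 × 668^8 × 668^4 × 668^2 ≡ 712 × 16 × 880 × 1024 × 1720 × 1216 (mod 1752).
Accumulate the product:
712 × 16 = 11392 ≡ 880
880 × 880 = 774400 ≡ 16
16 × 1024 = 16384 ≡ 616
616 × 1720 = 1059520 ≡ 1312
1312 × 1216 = 1595392 ≡ 1072

1072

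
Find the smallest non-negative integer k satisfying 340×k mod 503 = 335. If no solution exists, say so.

gcd(340, 503) = 1, so a unique solution mod 503 exists.
340⁻¹ ≡ 108 (mod 503).
k ≡ 108×335 ≡ 467 (mod 503).

467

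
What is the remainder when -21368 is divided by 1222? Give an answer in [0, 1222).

-21368 = -18×1222 + 628, so -21368 ≡ 628 (mod 1222).

628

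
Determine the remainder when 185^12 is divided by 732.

253

12 in binary is 1100, i.e. 12 = 8 + 4.
185^1 ≡ 185 (mod 732)
185^2 ≡ 185^2 = 34225 ≡ 553 (mod 732)
185^4 ≡ 553^2 = 305809 ≡ 565 (mod 732)
185^8 ≡ 565^2 = 319225 ≡ 73 (mod 732)
185^12 = 185^8 · 185^4 ≡ 73 · 565 (mod 732).
73 · 565 = 41245 ≡ 253 (mod 732).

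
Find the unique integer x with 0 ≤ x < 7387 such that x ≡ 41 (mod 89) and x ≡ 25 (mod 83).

2266

89⁻¹ mod 83: 89·14 ≡ 1 (mod 83), so 89⁻¹ ≡ 14.
x = 41 + 89·((25 − 41)·14 mod 83) = 41 + 89·25 = 2266.
Check: 2266 mod 89 = 41, 2266 mod 83 = 25. ✓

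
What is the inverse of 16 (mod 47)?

3

Run the extended Euclidean algorithm:
47 = 2×16 + 15
16 = 1×15 + 1
15 = 15×1 + 0
gcd(16, 47) = 1, so the inverse exists.
Back-substitute for 1:
1 = 1×16 − 1×15
  = −1×47 + 3×16
So 16⁻¹ ≡ 3 (mod 47).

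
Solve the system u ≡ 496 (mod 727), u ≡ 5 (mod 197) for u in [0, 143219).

97914

727⁻¹ mod 197: 727×155 ≡ 1 (mod 197), so 727⁻¹ ≡ 155.
u = 496 + 727×((5 − 496)×155 mod 197) = 496 + 727×134 = 97914.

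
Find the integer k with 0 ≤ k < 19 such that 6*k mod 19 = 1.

19 = 3·6 + 1
6 = 6·1 + 0
gcd(6, 19) = 1, so the inverse exists.
Back-substitute for 1:
1 = 1·19 − 3·6
So 6⁻¹ ≡ −3 ≡ 16 (mod 19).

16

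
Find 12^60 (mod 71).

20

Compute successive squares:
60 in binary is 111100, i.e. 60 = 32 + 16 + 8 + 4.
12^1 ≡ 12 (mod 71)
12^2 ≡ 12^2 = 144 ≡ 2 (mod 71)
12^4 ≡ 2^2 = 4 (mod 71)
12^8 ≡ 4^2 = 16 (mod 71)
12^16 ≡ 16^2 = 256 ≡ 43 (mod 71)
12^32 ≡ 43^2 = 1849 ≡ 3 (mod 71)
12^60 = 12^32 * 12^16 * 12^8 * 12^4 ≡ 3 * 43 * 16 * 4 (mod 71).
Accumulate the product:
3 * 43 = 129 ≡ 58
58 * 16 = 928 ≡ 5
5 * 4 = 20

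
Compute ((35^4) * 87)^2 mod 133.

(35)^4 ≡ 119 (mod 133)
119 * 87 = 10353 ≡ 112 (mod 133)
(112)^2 ≡ 42 (mod 133)

42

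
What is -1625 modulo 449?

171

-1625 = -4*449 + 171, so -1625 ≡ 171 (mod 449).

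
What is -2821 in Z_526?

335

-2821 = -6·526 + 335, so -2821 ≡ 335 (mod 526).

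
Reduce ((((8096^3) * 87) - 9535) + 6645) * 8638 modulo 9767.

(8096)^3 ≡ 7694 (mod 9767)
7694 * 87 = 669378 ≡ 5222 (mod 9767)
5222 - 9535 = -4313 ≡ 5454 (mod 9767)
5454 + 6645 = 12099 ≡ 2332 (mod 9767)
2332 * 8638 = 20143816 ≡ 4262 (mod 9767)

4262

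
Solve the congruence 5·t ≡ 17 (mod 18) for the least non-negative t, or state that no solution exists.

7

gcd(5, 18) = 1, so a unique solution mod 18 exists.
5⁻¹ ≡ 11 (mod 18).
t ≡ 11·17 ≡ 7 (mod 18).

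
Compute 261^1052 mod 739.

Using repeated squaring:
261^1 ≡ 261 (mod 739)
261^2 ≡ 261^2 = 68121 ≡ 133 (mod 739)
261^4 ≡ 133^2 = 17689 ≡ 692 (mod 739)
261^8 ≡ 692^2 = 478864 ≡ 731 (mod 739)
261^16 ≡ 731^2 = 534361 ≡ 64 (mod 739)
261^32 ≡ 64^2 = 4096 ≡ 401 (mod 739)
261^64 ≡ 401^2 = 160801 ≡ 438 (mod 739)
261^128 ≡ 438^2 = 191844 ≡ 443 (mod 739)
261^256 ≡ 443^2 = 196249 ≡ 414 (mod 739)
261^512 ≡ 414^2 = 171396 ≡ 687 (mod 739)
261^1024 ≡ 687^2 = 471969 ≡ 487 (mod 739)
261^1052 = 261^1024 * 261^16 * 261^8 * 261^4 ≡ 487 * 64 * 731 * 692 (mod 739).
Accumulate the product:
487 * 64 = 31168 ≡ 130
130 * 731 = 95030 ≡ 438
438 * 692 = 303096 ≡ 106

106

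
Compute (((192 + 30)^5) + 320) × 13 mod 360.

192 + 30 = 222
(222)^5 ≡ 72 (mod 360)
72 + 320 = 392 ≡ 32 (mod 360)
32 × 13 = 416 ≡ 56 (mod 360)

56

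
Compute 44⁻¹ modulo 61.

By the extended Euclidean algorithm:
61 = 1*44 + 17
44 = 2*17 + 10
17 = 1*10 + 7
10 = 1*7 + 3
7 = 2*3 + 1
3 = 3*1 + 0
gcd(44, 61) = 1, so the inverse exists.
Back-substitute for 1:
1 = 1*7 − 2*3
  = −2*10 + 3*7
  = 3*17 − 5*10
  = −5*44 + 13*17
  = 13*61 − 18*44
So 44⁻¹ ≡ −18 ≡ 43 (mod 61).

43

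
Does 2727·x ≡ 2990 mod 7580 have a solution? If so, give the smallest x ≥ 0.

gcd(2727, 7580) = 1, so a unique solution mod 7580 exists.
2727⁻¹ ≡ 2863 (mod 7580).
x ≡ 2863·2990 ≡ 2550 (mod 7580).

2550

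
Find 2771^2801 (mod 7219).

Using repeated squaring:
2801 in binary is 101011110001, i.e. 2801 = 2048 + 512 + 128 + 64 + 32 + 16 + 1.
2771^1 ≡ 2771 (mod 7219)
2771^2 ≡ 2771^2 = 7678441 ≡ 4644 (mod 7219)
2771^4 ≡ 4644^2 = 21566736 ≡ 3583 (mod 7219)
2771^8 ≡ 3583^2 = 12837889 ≡ 2507 (mod 7219)
2771^16 ≡ 2507^2 = 6285049 ≡ 4519 (mod 7219)
2771^32 ≡ 4519^2 = 20421361 ≡ 6029 (mod 7219)
2771^64 ≡ 6029^2 = 36348841 ≡ 1176 (mod 7219)
2771^128 ≡ 1176^2 = 1382976 ≡ 4147 (mod 7219)
2771^256 ≡ 4147^2 = 17197609 ≡ 1951 (mod 7219)
2771^512 ≡ 1951^2 = 3806401 ≡ 1988 (mod 7219)
2771^1024 ≡ 1988^2 = 3952144 ≡ 3351 (mod 7219)
2771^2048 ≡ 3351^2 = 11229201 ≡ 3656 (mod 7219)
2771^2801 = 2771^2048 * 2771^512 * 2771^128 * 2771^64 * 2771^32 * 2771^16 * 2771^1 ≡ 3656 * 1988 * 4147 * 1176 * 6029 * 4519 * 2771 (mod 7219).
Accumulate the product:
3656 * 1988 = 7268128 ≡ 5814
5814 * 4147 = 24110658 ≡ 6417
6417 * 1176 = 7546392 ≡ 2537
2537 * 6029 = 15295573 ≡ 5731
5731 * 4519 = 25898389 ≡ 3836
3836 * 2771 = 10629556 ≡ 3188

3188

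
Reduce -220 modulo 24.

-220 = -10·24 + 20, so -220 ≡ 20 (mod 24).

20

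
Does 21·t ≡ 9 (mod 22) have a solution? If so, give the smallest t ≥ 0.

13

gcd(21, 22) = 1, so a unique solution mod 22 exists.
21⁻¹ ≡ 21 (mod 22).
t ≡ 21·9 ≡ 13 (mod 22).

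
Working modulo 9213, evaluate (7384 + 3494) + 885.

2550

7384 + 3494 = 10878 ≡ 1665 (mod 9213)
1665 + 885 = 2550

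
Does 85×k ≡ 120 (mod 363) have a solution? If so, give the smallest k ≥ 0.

gcd(85, 363) = 1, so a unique solution mod 363 exists.
85⁻¹ ≡ 205 (mod 363).
k ≡ 205×120 ≡ 279 (mod 363).

279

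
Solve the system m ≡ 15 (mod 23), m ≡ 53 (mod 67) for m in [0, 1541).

1326

23⁻¹ mod 67: 23*35 ≡ 1 (mod 67), so 23⁻¹ ≡ 35.
m = 15 + 23*((53 − 15)*35 mod 67) = 15 + 23*57 = 1326.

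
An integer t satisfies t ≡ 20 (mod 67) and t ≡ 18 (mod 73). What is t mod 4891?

3303

67⁻¹ mod 73: 67×12 ≡ 1 (mod 73), so 67⁻¹ ≡ 12.
t = 20 + 67×((18 − 20)×12 mod 73) = 20 + 67×49 = 3303.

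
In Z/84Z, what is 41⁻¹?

By the extended Euclidean algorithm:
84 = 2·41 + 2
41 = 20·2 + 1
2 = 2·1 + 0
gcd(41, 84) = 1, so the inverse exists.
Back-substitute for 1:
1 = 1·41 − 20·2
  = −20·84 + 41·41
So 41⁻¹ ≡ 41 (mod 84).

41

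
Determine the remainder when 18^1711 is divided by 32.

0

By square-and-multiply:
1711 in binary is 11010101111, i.e. 1711 = 1024 + 512 + 128 + 32 + 8 + 4 + 2 + 1.
18^1 ≡ 18 (mod 32)
18^2 ≡ 18^2 = 324 ≡ 4 (mod 32)
18^4 ≡ 4^2 = 16 (mod 32)
18^8 ≡ 16^2 = 256 ≡ 0 (mod 32)
18^16 ≡ 0^2 = 0 (mod 32)
18^32 ≡ 0^2 = 0 (mod 32)
18^64 ≡ 0^2 = 0 (mod 32)
18^128 ≡ 0^2 = 0 (mod 32)
18^256 ≡ 0^2 = 0 (mod 32)
18^512 ≡ 0^2 = 0 (mod 32)
18^1024 ≡ 0^2 = 0 (mod 32)
18^1711 = 18^1024 × 18^512 × 18^128 × 18^32 × 18^8 × 18^4 × 18^2 × 18^1 ≡ 0 × 0 × 0 × 0 × 0 × 16 × 4 × 18 (mod 32).
Accumulate the product:
0 × 0 = 0
0 × 0 = 0
0 × 0 = 0
0 × 0 = 0
0 × 16 = 0
0 × 4 = 0
0 × 18 = 0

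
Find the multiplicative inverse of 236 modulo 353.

178

Apply the Euclidean algorithm and back-substitute:
353 = 1*236 + 117
236 = 2*117 + 2
117 = 58*2 + 1
2 = 2*1 + 0
gcd(236, 353) = 1, so the inverse exists.
Back-substitute for 1:
1 = 1*117 − 58*2
  = −58*236 + 117*117
  = 117*353 − 175*236
So 236⁻¹ ≡ −175 ≡ 178 (mod 353).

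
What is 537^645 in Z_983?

871

645 in binary is 1010000101, i.e. 645 = 512 + 128 + 4 + 1.
537^1 ≡ 537 (mod 983)
537^2 ≡ 537^2 = 288369 ≡ 350 (mod 983)
537^4 ≡ 350^2 = 122500 ≡ 608 (mod 983)
537^8 ≡ 608^2 = 369664 ≡ 56 (mod 983)
537^16 ≡ 56^2 = 3136 ≡ 187 (mod 983)
537^32 ≡ 187^2 = 34969 ≡ 564 (mod 983)
537^64 ≡ 564^2 = 318096 ≡ 587 (mod 983)
537^128 ≡ 587^2 = 344569 ≡ 519 (mod 983)
537^256 ≡ 519^2 = 269361 ≡ 19 (mod 983)
537^512 ≡ 19^2 = 361 (mod 983)
537^645 = 537^512 * 537^128 * 537^4 * 537^1 ≡ 361 * 519 * 608 * 537 (mod 983).
Accumulate the product:
361 * 519 = 187359 ≡ 589
589 * 608 = 358112 ≡ 300
300 * 537 = 161100 ≡ 871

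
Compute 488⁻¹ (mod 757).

439

Run the extended Euclidean algorithm:
757 = 1·488 + 269
488 = 1·269 + 219
269 = 1·219 + 50
219 = 4·50 + 19
50 = 2·19 + 12
19 = 1·12 + 7
12 = 1·7 + 5
7 = 1·5 + 2
5 = 2·2 + 1
2 = 2·1 + 0
gcd(488, 757) = 1, so the inverse exists.
Back-substitute for 1:
1 = 1·5 − 2·2
  = −2·7 + 3·5
  = 3·12 − 5·7
  = −5·19 + 8·12
  = 8·50 − 21·19
  = −21·219 + 92·50
  = 92·269 − 113·219
  = −113·488 + 205·269
  = 205·757 − 318·488
So 488⁻¹ ≡ −318 ≡ 439 (mod 757).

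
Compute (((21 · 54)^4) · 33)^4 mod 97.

1

21 · 54 = 1134 ≡ 67 (mod 97)
(67)^4 ≡ 50 (mod 97)
50 · 33 = 1650 ≡ 1 (mod 97)
(1)^4 ≡ 1 (mod 97)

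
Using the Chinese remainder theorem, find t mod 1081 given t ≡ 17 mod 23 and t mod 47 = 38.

23⁻¹ mod 47: 23*45 ≡ 1 (mod 47), so 23⁻¹ ≡ 45.
t = 17 + 23*((38 − 17)*45 mod 47) = 17 + 23*5 = 132.

132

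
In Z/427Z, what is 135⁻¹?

291

Apply the Euclidean algorithm and back-substitute:
427 = 3*135 + 22
135 = 6*22 + 3
22 = 7*3 + 1
3 = 3*1 + 0
gcd(135, 427) = 1, so the inverse exists.
Back-substitute for 1:
1 = 1*22 − 7*3
  = −7*135 + 43*22
  = 43*427 − 136*135
So 135⁻¹ ≡ −136 ≡ 291 (mod 427).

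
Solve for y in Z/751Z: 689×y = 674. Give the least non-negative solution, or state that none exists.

619

gcd(689, 751) = 1, so a unique solution mod 751 exists.
689⁻¹ ≡ 109 (mod 751).
y ≡ 109×674 ≡ 619 (mod 751).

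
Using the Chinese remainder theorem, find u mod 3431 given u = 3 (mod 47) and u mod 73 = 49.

2823

47⁻¹ mod 73: 47*14 ≡ 1 (mod 73), so 47⁻¹ ≡ 14.
u = 3 + 47*((49 − 3)*14 mod 73) = 3 + 47*60 = 2823.
Check: 2823 mod 47 = 3, 2823 mod 73 = 49. ✓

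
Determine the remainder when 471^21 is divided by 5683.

2564

21 in binary is 10101, i.e. 21 = 16 + 4 + 1.
471^1 ≡ 471 (mod 5683)
471^2 ≡ 471^2 = 221841 ≡ 204 (mod 5683)
471^4 ≡ 204^2 = 41616 ≡ 1835 (mod 5683)
471^8 ≡ 1835^2 = 3367225 ≡ 2889 (mod 5683)
471^16 ≡ 2889^2 = 8346321 ≡ 3677 (mod 5683)
471^21 = 471^16 * 471^4 * 471^1 ≡ 3677 * 1835 * 471 (mod 5683).
Accumulate the product:
3677 * 1835 = 6747295 ≡ 1574
1574 * 471 = 741354 ≡ 2564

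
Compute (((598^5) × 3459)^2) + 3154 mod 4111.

(598)^5 ≡ 2494 (mod 4111)
2494 × 3459 = 8626746 ≡ 1868 (mod 4111)
(1868)^2 ≡ 3296 (mod 4111)
3296 + 3154 = 6450 ≡ 2339 (mod 4111)

2339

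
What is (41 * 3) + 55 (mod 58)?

41 * 3 = 123 ≡ 7 (mod 58)
7 + 55 = 62 ≡ 4 (mod 58)

4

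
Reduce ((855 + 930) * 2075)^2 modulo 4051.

2129

855 + 930 = 1785
1785 * 2075 = 3703875 ≡ 1261 (mod 4051)
(1261)^2 ≡ 2129 (mod 4051)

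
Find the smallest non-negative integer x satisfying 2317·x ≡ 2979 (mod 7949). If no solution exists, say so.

3408

gcd(2317, 7949) = 1, so a unique solution mod 7949 exists.
2317⁻¹ ≡ 1362 (mod 7949).
x ≡ 1362·2979 ≡ 3408 (mod 7949).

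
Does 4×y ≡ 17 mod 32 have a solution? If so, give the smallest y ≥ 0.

no solution

gcd(4, 32) = 4, and 4 does not divide 17.
So the congruence has no solution.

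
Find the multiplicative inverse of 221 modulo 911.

371

911 = 4·221 + 27
221 = 8·27 + 5
27 = 5·5 + 2
5 = 2·2 + 1
2 = 2·1 + 0
gcd(221, 911) = 1, so the inverse exists.
Back-substitute for 1:
1 = 1·5 − 2·2
  = −2·27 + 11·5
  = 11·221 − 90·27
  = −90·911 + 371·221
So 221⁻¹ ≡ 371 (mod 911).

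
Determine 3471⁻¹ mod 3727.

1616

By the extended Euclidean algorithm:
3727 = 1·3471 + 256
3471 = 13·256 + 143
256 = 1·143 + 113
143 = 1·113 + 30
113 = 3·30 + 23
30 = 1·23 + 7
23 = 3·7 + 2
7 = 3·2 + 1
2 = 2·1 + 0
gcd(3471, 3727) = 1, so the inverse exists.
Bézout: 1 = −1505·3727 + 1616·3471.
So 3471⁻¹ ≡ 1616 (mod 3727).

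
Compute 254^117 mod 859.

846

254^1 ≡ 254 (mod 859)
254^2 ≡ 254^2 = 64516 ≡ 91 (mod 859)
254^4 ≡ 91^2 = 8281 ≡ 550 (mod 859)
254^8 ≡ 550^2 = 302500 ≡ 132 (mod 859)
254^16 ≡ 132^2 = 17424 ≡ 244 (mod 859)
254^32 ≡ 244^2 = 59536 ≡ 265 (mod 859)
254^64 ≡ 265^2 = 70225 ≡ 646 (mod 859)
254^117 = 254^64 × 254^32 × 254^16 × 254^4 × 254^1 ≡ 646 × 265 × 244 × 550 × 254 (mod 859).
Accumulate the product:
646 × 265 = 171190 ≡ 249
249 × 244 = 60756 ≡ 626
626 × 550 = 344300 ≡ 700
700 × 254 = 177800 ≡ 846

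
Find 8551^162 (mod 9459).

6769

By square-and-multiply:
162 in binary is 10100010, i.e. 162 = 128 + 32 + 2.
8551^1 ≡ 8551 (mod 9459)
8551^2 ≡ 8551^2 = 73119601 ≡ 1531 (mod 9459)
8551^4 ≡ 1531^2 = 2343961 ≡ 7588 (mod 9459)
8551^8 ≡ 7588^2 = 57577744 ≡ 811 (mod 9459)
8551^16 ≡ 811^2 = 657721 ≡ 5050 (mod 9459)
8551^32 ≡ 5050^2 = 25502500 ≡ 1036 (mod 9459)
8551^64 ≡ 1036^2 = 1073296 ≡ 4429 (mod 9459)
8551^128 ≡ 4429^2 = 19616041 ≡ 7534 (mod 9459)
8551^162 = 8551^128 × 8551^32 × 8551^2 ≡ 7534 × 1036 × 1531 (mod 9459).
Accumulate the product:
7534 × 1036 = 7805224 ≡ 1549
1549 × 1531 = 2371519 ≡ 6769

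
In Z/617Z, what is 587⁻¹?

Apply the Euclidean algorithm and back-substitute:
617 = 1*587 + 30
587 = 19*30 + 17
30 = 1*17 + 13
17 = 1*13 + 4
13 = 3*4 + 1
4 = 4*1 + 0
gcd(587, 617) = 1, so the inverse exists.
Bézout: 1 = 137*617 − 144*587.
So 587⁻¹ ≡ −144 ≡ 473 (mod 617).

473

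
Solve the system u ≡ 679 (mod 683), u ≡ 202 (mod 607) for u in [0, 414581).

683⁻¹ mod 607: 683×8 ≡ 1 (mod 607), so 683⁻¹ ≡ 8.
u = 679 + 683×((202 − 679)×8 mod 607) = 679 + 683×433 = 296418.

296418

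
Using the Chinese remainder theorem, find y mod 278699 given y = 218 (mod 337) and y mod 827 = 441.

39310

337⁻¹ mod 827: 337·427 ≡ 1 (mod 827), so 337⁻¹ ≡ 427.
y = 218 + 337·((441 − 218)·427 mod 827) = 218 + 337·116 = 39310.
Check: 39310 mod 337 = 218, 39310 mod 827 = 441. ✓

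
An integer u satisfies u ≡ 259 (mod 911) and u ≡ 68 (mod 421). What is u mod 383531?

911⁻¹ mod 421: 911·360 ≡ 1 (mod 421), so 911⁻¹ ≡ 360.
u = 259 + 911·((68 − 259)·360 mod 421) = 259 + 911·284 = 258983.

258983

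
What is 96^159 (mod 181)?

40

By square-and-multiply:
159 in binary is 10011111, i.e. 159 = 128 + 16 + 8 + 4 + 2 + 1.
96^1 ≡ 96 (mod 181)
96^2 ≡ 96^2 = 9216 ≡ 166 (mod 181)
96^4 ≡ 166^2 = 27556 ≡ 44 (mod 181)
96^8 ≡ 44^2 = 1936 ≡ 126 (mod 181)
96^16 ≡ 126^2 = 15876 ≡ 129 (mod 181)
96^32 ≡ 129^2 = 16641 ≡ 170 (mod 181)
96^64 ≡ 170^2 = 28900 ≡ 121 (mod 181)
96^128 ≡ 121^2 = 14641 ≡ 161 (mod 181)
96^159 = 96^128 * 96^16 * 96^8 * 96^4 * 96^2 * 96^1 ≡ 161 * 129 * 126 * 44 * 166 * 96 (mod 181).
Accumulate the product:
161 * 129 = 20769 ≡ 135
135 * 126 = 17010 ≡ 177
177 * 44 = 7788 ≡ 5
5 * 166 = 830 ≡ 106
106 * 96 = 10176 ≡ 40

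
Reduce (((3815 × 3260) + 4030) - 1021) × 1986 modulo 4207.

3815 × 3260 = 12436900 ≡ 1008 (mod 4207)
1008 + 4030 = 5038 ≡ 831 (mod 4207)
831 - 1021 = -190 ≡ 4017 (mod 4207)
4017 × 1986 = 7977762 ≡ 1290 (mod 4207)

1290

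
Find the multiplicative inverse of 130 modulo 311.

189

311 = 2×130 + 51
130 = 2×51 + 28
51 = 1×28 + 23
28 = 1×23 + 5
23 = 4×5 + 3
5 = 1×3 + 2
3 = 1×2 + 1
2 = 2×1 + 0
gcd(130, 311) = 1, so the inverse exists.
Bézout: 1 = 51×311 − 122×130.
So 130⁻¹ ≡ −122 ≡ 189 (mod 311).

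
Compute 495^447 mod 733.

Using repeated squaring:
495^1 ≡ 495 (mod 733)
495^2 ≡ 495^2 = 245025 ≡ 203 (mod 733)
495^4 ≡ 203^2 = 41209 ≡ 161 (mod 733)
495^8 ≡ 161^2 = 25921 ≡ 266 (mod 733)
495^16 ≡ 266^2 = 70756 ≡ 388 (mod 733)
495^32 ≡ 388^2 = 150544 ≡ 279 (mod 733)
495^64 ≡ 279^2 = 77841 ≡ 143 (mod 733)
495^128 ≡ 143^2 = 20449 ≡ 658 (mod 733)
495^256 ≡ 658^2 = 432964 ≡ 494 (mod 733)
495^447 = 495^256 × 495^128 × 495^32 × 495^16 × 495^8 × 495^4 × 495^2 × 495^1 ≡ 494 × 658 × 279 × 388 × 266 × 161 × 203 × 495 (mod 733).
Accumulate the product:
494 × 658 = 325052 ≡ 333
333 × 279 = 92907 ≡ 549
549 × 388 = 213012 ≡ 442
442 × 266 = 117572 ≡ 292
292 × 161 = 47012 ≡ 100
100 × 203 = 20300 ≡ 509
509 × 495 = 251955 ≡ 536

536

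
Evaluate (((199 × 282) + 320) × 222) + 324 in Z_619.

381

199 × 282 = 56118 ≡ 408 (mod 619)
408 + 320 = 728 ≡ 109 (mod 619)
109 × 222 = 24198 ≡ 57 (mod 619)
57 + 324 = 381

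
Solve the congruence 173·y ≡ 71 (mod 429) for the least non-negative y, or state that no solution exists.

112

gcd(173, 429) = 1, so a unique solution mod 429 exists.
173⁻¹ ≡ 62 (mod 429).
y ≡ 62·71 ≡ 112 (mod 429).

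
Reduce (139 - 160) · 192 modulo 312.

139 - 160 = -21 ≡ 291 (mod 312)
291 · 192 = 55872 ≡ 24 (mod 312)

24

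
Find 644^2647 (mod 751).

83

Compute successive squares:
644^1 ≡ 644 (mod 751)
644^2 ≡ 644^2 = 414736 ≡ 184 (mod 751)
644^4 ≡ 184^2 = 33856 ≡ 61 (mod 751)
644^8 ≡ 61^2 = 3721 ≡ 717 (mod 751)
644^16 ≡ 717^2 = 514089 ≡ 405 (mod 751)
644^32 ≡ 405^2 = 164025 ≡ 307 (mod 751)
644^64 ≡ 307^2 = 94249 ≡ 374 (mod 751)
644^128 ≡ 374^2 = 139876 ≡ 190 (mod 751)
644^256 ≡ 190^2 = 36100 ≡ 52 (mod 751)
644^512 ≡ 52^2 = 2704 ≡ 451 (mod 751)
644^1024 ≡ 451^2 = 203401 ≡ 631 (mod 751)
644^2048 ≡ 631^2 = 398161 ≡ 131 (mod 751)
644^2647 = 644^2048 × 644^512 × 644^64 × 644^16 × 644^4 × 644^2 × 644^1 ≡ 131 × 451 × 374 × 405 × 61 × 184 × 644 (mod 751).
Accumulate the product:
131 × 451 = 59081 ≡ 503
503 × 374 = 188122 ≡ 372
372 × 405 = 150660 ≡ 460
460 × 61 = 28060 ≡ 273
273 × 184 = 50232 ≡ 666
666 × 644 = 428904 ≡ 83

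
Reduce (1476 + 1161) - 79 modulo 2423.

1476 + 1161 = 2637 ≡ 214 (mod 2423)
214 - 79 = 135

135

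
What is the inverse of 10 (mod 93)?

93 = 9·10 + 3
10 = 3·3 + 1
3 = 3·1 + 0
gcd(10, 93) = 1, so the inverse exists.
Back-substitute for 1:
1 = 1·10 − 3·3
  = −3·93 + 28·10
So 10⁻¹ ≡ 28 (mod 93).

28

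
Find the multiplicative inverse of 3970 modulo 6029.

3707

Run the extended Euclidean algorithm:
6029 = 1×3970 + 2059
3970 = 1×2059 + 1911
2059 = 1×1911 + 148
1911 = 12×148 + 135
148 = 1×135 + 13
135 = 10×13 + 5
13 = 2×5 + 3
5 = 1×3 + 2
3 = 1×2 + 1
2 = 2×1 + 0
gcd(3970, 6029) = 1, so the inverse exists.
Bézout: 1 = 1529×6029 − 2322×3970.
So 3970⁻¹ ≡ −2322 ≡ 3707 (mod 6029).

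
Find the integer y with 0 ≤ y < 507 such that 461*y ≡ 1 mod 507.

11

Apply the Euclidean algorithm and back-substitute:
507 = 1×461 + 46
461 = 10×46 + 1
46 = 46×1 + 0
gcd(461, 507) = 1, so the inverse exists.
Back-substitute for 1:
1 = 1×461 − 10×46
  = −10×507 + 11×461
So 461⁻¹ ≡ 11 (mod 507).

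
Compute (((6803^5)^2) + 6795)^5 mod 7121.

6025

(6803)^5 ≡ 4399 (mod 7121)
(4399)^2 ≡ 3444 (mod 7121)
3444 + 6795 = 10239 ≡ 3118 (mod 7121)
(3118)^5 ≡ 6025 (mod 7121)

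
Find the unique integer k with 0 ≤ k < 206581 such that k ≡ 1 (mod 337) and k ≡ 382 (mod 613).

176926

337⁻¹ mod 613: 337*402 ≡ 1 (mod 613), so 337⁻¹ ≡ 402.
k = 1 + 337*((382 − 1)*402 mod 613) = 1 + 337*525 = 176926.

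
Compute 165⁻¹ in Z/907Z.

11

907 = 5·165 + 82
165 = 2·82 + 1
82 = 82·1 + 0
gcd(165, 907) = 1, so the inverse exists.
Bézout: 1 = −2·907 + 11·165.
So 165⁻¹ ≡ 11 (mod 907).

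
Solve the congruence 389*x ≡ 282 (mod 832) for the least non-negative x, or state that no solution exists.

82

gcd(389, 832) = 1, so a unique solution mod 832 exists.
389⁻¹ ≡ 77 (mod 832).
x ≡ 77*282 ≡ 82 (mod 832).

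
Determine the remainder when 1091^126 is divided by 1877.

852

Compute successive squares:
126 in binary is 1111110, i.e. 126 = 64 + 32 + 16 + 8 + 4 + 2.
1091^1 ≡ 1091 (mod 1877)
1091^2 ≡ 1091^2 = 1190281 ≡ 263 (mod 1877)
1091^4 ≡ 263^2 = 69169 ≡ 1597 (mod 1877)
1091^8 ≡ 1597^2 = 2550409 ≡ 1443 (mod 1877)
1091^16 ≡ 1443^2 = 2082249 ≡ 656 (mod 1877)
1091^32 ≡ 656^2 = 430336 ≡ 503 (mod 1877)
1091^64 ≡ 503^2 = 253009 ≡ 1491 (mod 1877)
1091^126 = 1091^64 * 1091^32 * 1091^16 * 1091^8 * 1091^4 * 1091^2 ≡ 1491 * 503 * 656 * 1443 * 1597 * 263 (mod 1877).
Accumulate the product:
1491 * 503 = 749973 ≡ 1050
1050 * 656 = 688800 ≡ 1818
1818 * 1443 = 2623374 ≡ 1205
1205 * 1597 = 1924385 ≡ 460
460 * 263 = 120980 ≡ 852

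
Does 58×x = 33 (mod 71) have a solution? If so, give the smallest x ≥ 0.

63

gcd(58, 71) = 1, so a unique solution mod 71 exists.
58⁻¹ ≡ 60 (mod 71).
x ≡ 60×33 ≡ 63 (mod 71).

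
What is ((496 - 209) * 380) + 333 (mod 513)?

496 - 209 = 287
287 * 380 = 109060 ≡ 304 (mod 513)
304 + 333 = 637 ≡ 124 (mod 513)

124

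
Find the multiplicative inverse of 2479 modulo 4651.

606

4651 = 1*2479 + 2172
2479 = 1*2172 + 307
2172 = 7*307 + 23
307 = 13*23 + 8
23 = 2*8 + 7
8 = 1*7 + 1
7 = 7*1 + 0
gcd(2479, 4651) = 1, so the inverse exists.
Back-substitute for 1:
1 = 1*8 − 1*7
  = −1*23 + 3*8
  = 3*307 − 40*23
  = −40*2172 + 283*307
  = 283*2479 − 323*2172
  = −323*4651 + 606*2479
So 2479⁻¹ ≡ 606 (mod 4651).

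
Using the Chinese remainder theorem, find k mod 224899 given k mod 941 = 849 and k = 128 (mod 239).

941⁻¹ mod 239: 941×223 ≡ 1 (mod 239), so 941⁻¹ ≡ 223.
k = 849 + 941×((128 − 849)×223 mod 239) = 849 + 941×64 = 61073.

61073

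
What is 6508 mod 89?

6508 = 73*89 + 11, so 6508 ≡ 11 (mod 89).

11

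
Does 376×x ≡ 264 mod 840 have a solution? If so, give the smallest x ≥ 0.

gcd(376, 840) = 8, and 8 | 264, so solutions exist.
Divide through by 8: 47×x mod 105 = 33.
47⁻¹ ≡ 38 (mod 105).
x ≡ 38×33 ≡ 99 (mod 105).
The smallest non-negative solution is x = 99.

99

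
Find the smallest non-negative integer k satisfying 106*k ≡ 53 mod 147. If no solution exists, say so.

gcd(106, 147) = 1, so a unique solution mod 147 exists.
106⁻¹ ≡ 43 (mod 147).
k ≡ 43*53 ≡ 74 (mod 147).

74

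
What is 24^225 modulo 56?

48

225 in binary is 11100001, i.e. 225 = 128 + 64 + 32 + 1.
24^1 ≡ 24 (mod 56)
24^2 ≡ 24^2 = 576 ≡ 16 (mod 56)
24^4 ≡ 16^2 = 256 ≡ 32 (mod 56)
24^8 ≡ 32^2 = 1024 ≡ 16 (mod 56)
24^16 ≡ 16^2 = 256 ≡ 32 (mod 56)
24^32 ≡ 32^2 = 1024 ≡ 16 (mod 56)
24^64 ≡ 16^2 = 256 ≡ 32 (mod 56)
24^128 ≡ 32^2 = 1024 ≡ 16 (mod 56)
24^225 = 24^128 · 24^64 · 24^32 · 24^1 ≡ 16 · 32 · 16 · 24 (mod 56).
Accumulate the product:
16 · 32 = 512 ≡ 8
8 · 16 = 128 ≡ 16
16 · 24 = 384 ≡ 48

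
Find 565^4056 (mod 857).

Compute successive squares:
4056 in binary is 111111011000, i.e. 4056 = 2048 + 1024 + 512 + 256 + 128 + 64 + 16 + 8.
565^1 ≡ 565 (mod 857)
565^2 ≡ 565^2 = 319225 ≡ 421 (mod 857)
565^4 ≡ 421^2 = 177241 ≡ 699 (mod 857)
565^8 ≡ 699^2 = 488601 ≡ 111 (mod 857)
565^16 ≡ 111^2 = 12321 ≡ 323 (mod 857)
565^32 ≡ 323^2 = 104329 ≡ 632 (mod 857)
565^64 ≡ 632^2 = 399424 ≡ 62 (mod 857)
565^128 ≡ 62^2 = 3844 ≡ 416 (mod 857)
565^256 ≡ 416^2 = 173056 ≡ 799 (mod 857)
565^512 ≡ 799^2 = 638401 ≡ 793 (mod 857)
565^1024 ≡ 793^2 = 628849 ≡ 668 (mod 857)
565^2048 ≡ 668^2 = 446224 ≡ 584 (mod 857)
565^4056 = 565^2048 * 565^1024 * 565^512 * 565^256 * 565^128 * 565^64 * 565^16 * 565^8 ≡ 584 * 668 * 793 * 799 * 416 * 62 * 323 * 111 (mod 857).
Accumulate the product:
584 * 668 = 390112 ≡ 177
177 * 793 = 140361 ≡ 670
670 * 799 = 535330 ≡ 562
562 * 416 = 233792 ≡ 688
688 * 62 = 42656 ≡ 663
663 * 323 = 214149 ≡ 756
756 * 111 = 83916 ≡ 787

787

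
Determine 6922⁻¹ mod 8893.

6055

Run the extended Euclidean algorithm:
8893 = 1·6922 + 1971
6922 = 3·1971 + 1009
1971 = 1·1009 + 962
1009 = 1·962 + 47
962 = 20·47 + 22
47 = 2·22 + 3
22 = 7·3 + 1
3 = 3·1 + 0
gcd(6922, 8893) = 1, so the inverse exists.
Back-substitute for 1:
1 = 1·22 − 7·3
  = −7·47 + 15·22
  = 15·962 − 307·47
  = −307·1009 + 322·962
  = 322·1971 − 629·1009
  = −629·6922 + 2209·1971
  = 2209·8893 − 2838·6922
So 6922⁻¹ ≡ −2838 ≡ 6055 (mod 8893).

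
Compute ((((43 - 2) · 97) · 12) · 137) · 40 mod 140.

43 - 2 = 41
41 · 97 = 3977 ≡ 57 (mod 140)
57 · 12 = 684 ≡ 124 (mod 140)
124 · 137 = 16988 ≡ 48 (mod 140)
48 · 40 = 1920 ≡ 100 (mod 140)

100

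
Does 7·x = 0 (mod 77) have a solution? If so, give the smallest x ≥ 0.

0

gcd(7, 77) = 7, and 7 | 0, so solutions exist.
Divide through by 7: 1·x ≡ 0 mod 11.
1⁻¹ ≡ 1 (mod 11).
x ≡ 1·0 ≡ 0 (mod 11).
The smallest non-negative solution is x = 0.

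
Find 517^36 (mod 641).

Using repeated squaring:
36 in binary is 100100, i.e. 36 = 32 + 4.
517^1 ≡ 517 (mod 641)
517^2 ≡ 517^2 = 267289 ≡ 633 (mod 641)
517^4 ≡ 633^2 = 400689 ≡ 64 (mod 641)
517^8 ≡ 64^2 = 4096 ≡ 250 (mod 641)
517^16 ≡ 250^2 = 62500 ≡ 323 (mod 641)
517^32 ≡ 323^2 = 104329 ≡ 487 (mod 641)
517^36 = 517^32 * 517^4 ≡ 487 * 64 (mod 641).
487 * 64 = 31168 ≡ 400 (mod 641).

400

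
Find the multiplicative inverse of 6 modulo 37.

Apply the Euclidean algorithm and back-substitute:
37 = 6×6 + 1
6 = 6×1 + 0
gcd(6, 37) = 1, so the inverse exists.
Bézout: 1 = 1×37 − 6×6.
So 6⁻¹ ≡ −6 ≡ 31 (mod 37).

31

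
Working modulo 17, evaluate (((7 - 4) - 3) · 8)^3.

7 - 4 = 3
3 - 3 = 0
0 · 8 = 0
(0)^3 ≡ 0 (mod 17)

0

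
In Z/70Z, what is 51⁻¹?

70 = 1*51 + 19
51 = 2*19 + 13
19 = 1*13 + 6
13 = 2*6 + 1
6 = 6*1 + 0
gcd(51, 70) = 1, so the inverse exists.
Back-substitute for 1:
1 = 1*13 − 2*6
  = −2*19 + 3*13
  = 3*51 − 8*19
  = −8*70 + 11*51
So 51⁻¹ ≡ 11 (mod 70).

11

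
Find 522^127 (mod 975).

127 in binary is 1111111, i.e. 127 = 64 + 32 + 16 + 8 + 4 + 2 + 1.
522^1 ≡ 522 (mod 975)
522^2 ≡ 522^2 = 272484 ≡ 459 (mod 975)
522^4 ≡ 459^2 = 210681 ≡ 81 (mod 975)
522^8 ≡ 81^2 = 6561 ≡ 711 (mod 975)
522^16 ≡ 711^2 = 505521 ≡ 471 (mod 975)
522^32 ≡ 471^2 = 221841 ≡ 516 (mod 975)
522^64 ≡ 516^2 = 266256 ≡ 81 (mod 975)
522^127 = 522^64 · 522^32 · 522^16 · 522^8 · 522^4 · 522^2 · 522^1 ≡ 81 · 516 · 471 · 711 · 81 · 459 · 522 (mod 975).
Accumulate the product:
81 · 516 = 41796 ≡ 846
846 · 471 = 398466 ≡ 666
666 · 711 = 473526 ≡ 651
651 · 81 = 52731 ≡ 81
81 · 459 = 37179 ≡ 129
129 · 522 = 67338 ≡ 63

63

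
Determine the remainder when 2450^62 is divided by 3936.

By square-and-multiply:
2450^1 ≡ 2450 (mod 3936)
2450^2 ≡ 2450^2 = 6002500 ≡ 100 (mod 3936)
2450^4 ≡ 100^2 = 10000 ≡ 2128 (mod 3936)
2450^8 ≡ 2128^2 = 4528384 ≡ 1984 (mod 3936)
2450^16 ≡ 1984^2 = 3936256 ≡ 256 (mod 3936)
2450^32 ≡ 256^2 = 65536 ≡ 2560 (mod 3936)
2450^62 = 2450^32 * 2450^16 * 2450^8 * 2450^4 * 2450^2 ≡ 2560 * 256 * 1984 * 2128 * 100 (mod 3936).
Accumulate the product:
2560 * 256 = 655360 ≡ 1984
1984 * 1984 = 3936256 ≡ 256
256 * 2128 = 544768 ≡ 1600
1600 * 100 = 160000 ≡ 2560

2560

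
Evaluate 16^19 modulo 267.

19 in binary is 10011, i.e. 19 = 16 + 2 + 1.
16^1 ≡ 16 (mod 267)
16^2 ≡ 16^2 = 256 (mod 267)
16^4 ≡ 256^2 = 65536 ≡ 121 (mod 267)
16^8 ≡ 121^2 = 14641 ≡ 223 (mod 267)
16^16 ≡ 223^2 = 49729 ≡ 67 (mod 267)
16^19 = 16^16 × 16^2 × 16^1 ≡ 67 × 256 × 16 (mod 267).
Accumulate the product:
67 × 256 = 17152 ≡ 64
64 × 16 = 1024 ≡ 223

223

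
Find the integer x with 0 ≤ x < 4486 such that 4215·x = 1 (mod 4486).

3559

Run the extended Euclidean algorithm:
4486 = 1×4215 + 271
4215 = 15×271 + 150
271 = 1×150 + 121
150 = 1×121 + 29
121 = 4×29 + 5
29 = 5×5 + 4
5 = 1×4 + 1
4 = 4×1 + 0
gcd(4215, 4486) = 1, so the inverse exists.
Back-substitute for 1:
1 = 1×5 − 1×4
  = −1×29 + 6×5
  = 6×121 − 25×29
  = −25×150 + 31×121
  = 31×271 − 56×150
  = −56×4215 + 871×271
  = 871×4486 − 927×4215
So 4215⁻¹ ≡ −927 ≡ 3559 (mod 4486).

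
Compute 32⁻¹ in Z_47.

Apply the Euclidean algorithm and back-substitute:
47 = 1×32 + 15
32 = 2×15 + 2
15 = 7×2 + 1
2 = 2×1 + 0
gcd(32, 47) = 1, so the inverse exists.
Bézout: 1 = 15×47 − 22×32.
So 32⁻¹ ≡ −22 ≡ 25 (mod 47).

25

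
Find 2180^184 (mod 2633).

184 in binary is 10111000, i.e. 184 = 128 + 32 + 16 + 8.
2180^1 ≡ 2180 (mod 2633)
2180^2 ≡ 2180^2 = 4752400 ≡ 2468 (mod 2633)
2180^4 ≡ 2468^2 = 6091024 ≡ 895 (mod 2633)
2180^8 ≡ 895^2 = 801025 ≡ 593 (mod 2633)
2180^16 ≡ 593^2 = 351649 ≡ 1460 (mod 2633)
2180^32 ≡ 1460^2 = 2131600 ≡ 1503 (mod 2633)
2180^64 ≡ 1503^2 = 2259009 ≡ 2528 (mod 2633)
2180^128 ≡ 2528^2 = 6390784 ≡ 493 (mod 2633)
2180^184 = 2180^128 * 2180^32 * 2180^16 * 2180^8 ≡ 493 * 1503 * 1460 * 593 (mod 2633).
Accumulate the product:
493 * 1503 = 740979 ≡ 1106
1106 * 1460 = 1614760 ≡ 731
731 * 593 = 433483 ≡ 1671

1671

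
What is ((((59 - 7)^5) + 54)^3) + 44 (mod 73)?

61

59 - 7 = 52
(52)^5 ≡ 30 (mod 73)
30 + 54 = 84 ≡ 11 (mod 73)
(11)^3 ≡ 17 (mod 73)
17 + 44 = 61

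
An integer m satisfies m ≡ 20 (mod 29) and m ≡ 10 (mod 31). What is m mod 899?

29⁻¹ mod 31: 29×15 ≡ 1 (mod 31), so 29⁻¹ ≡ 15.
m = 20 + 29×((10 − 20)×15 mod 31) = 20 + 29×5 = 165.

165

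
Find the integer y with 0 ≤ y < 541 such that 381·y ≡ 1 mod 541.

Run the extended Euclidean algorithm:
541 = 1*381 + 160
381 = 2*160 + 61
160 = 2*61 + 38
61 = 1*38 + 23
38 = 1*23 + 15
23 = 1*15 + 8
15 = 1*8 + 7
8 = 1*7 + 1
7 = 7*1 + 0
gcd(381, 541) = 1, so the inverse exists.
Bézout: 1 = −50*541 + 71*381.
So 381⁻¹ ≡ 71 (mod 541).

71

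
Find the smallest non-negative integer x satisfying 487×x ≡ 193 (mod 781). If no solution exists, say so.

2

gcd(487, 781) = 1, so a unique solution mod 781 exists.
487⁻¹ ≡ 433 (mod 781).
x ≡ 433×193 ≡ 2 (mod 781).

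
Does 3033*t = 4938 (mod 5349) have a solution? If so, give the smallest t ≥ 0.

gcd(3033, 5349) = 3, and 3 | 4938, so solutions exist.
Divide through by 3: 1011*t ≡ 1646 (mod 1783).
1011⁻¹ ≡ 940 (mod 1783).
t ≡ 940*1646 ≡ 1379 (mod 1783).
The smallest non-negative solution is t = 1379.

1379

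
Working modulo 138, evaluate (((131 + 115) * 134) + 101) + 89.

131 + 115 = 246 ≡ 108 (mod 138)
108 * 134 = 14472 ≡ 120 (mod 138)
120 + 101 = 221 ≡ 83 (mod 138)
83 + 89 = 172 ≡ 34 (mod 138)

34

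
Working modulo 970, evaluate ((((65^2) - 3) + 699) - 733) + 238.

(65)^2 ≡ 345 (mod 970)
345 - 3 = 342
342 + 699 = 1041 ≡ 71 (mod 970)
71 - 733 = -662 ≡ 308 (mod 970)
308 + 238 = 546

546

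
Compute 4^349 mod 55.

Compute successive squares:
4^1 ≡ 4 (mod 55)
4^2 ≡ 4^2 = 16 (mod 55)
4^4 ≡ 16^2 = 256 ≡ 36 (mod 55)
4^8 ≡ 36^2 = 1296 ≡ 31 (mod 55)
4^16 ≡ 31^2 = 961 ≡ 26 (mod 55)
4^32 ≡ 26^2 = 676 ≡ 16 (mod 55)
4^64 ≡ 16^2 = 256 ≡ 36 (mod 55)
4^128 ≡ 36^2 = 1296 ≡ 31 (mod 55)
4^256 ≡ 31^2 = 961 ≡ 26 (mod 55)
4^349 = 4^256 * 4^64 * 4^16 * 4^8 * 4^4 * 4^1 ≡ 26 * 36 * 26 * 31 * 36 * 4 (mod 55).
Accumulate the product:
26 * 36 = 936 ≡ 1
1 * 26 = 26
26 * 31 = 806 ≡ 36
36 * 36 = 1296 ≡ 31
31 * 4 = 124 ≡ 14

14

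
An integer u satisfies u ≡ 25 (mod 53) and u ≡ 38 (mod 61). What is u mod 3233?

343

53⁻¹ mod 61: 53·38 ≡ 1 (mod 61), so 53⁻¹ ≡ 38.
u = 25 + 53·((38 − 25)·38 mod 61) = 25 + 53·6 = 343.
Check: 343 mod 53 = 25, 343 mod 61 = 38. ✓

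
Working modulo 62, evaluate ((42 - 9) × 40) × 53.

42 - 9 = 33
33 × 40 = 1320 ≡ 18 (mod 62)
18 × 53 = 954 ≡ 24 (mod 62)

24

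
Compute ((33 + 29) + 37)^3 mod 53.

33 + 29 = 62 ≡ 9 (mod 53)
9 + 37 = 46
(46)^3 ≡ 28 (mod 53)

28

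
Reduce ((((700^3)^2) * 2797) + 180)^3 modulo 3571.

(700)^3 ≡ 1879 (mod 3571)
(1879)^2 ≡ 2493 (mod 3571)
2493 * 2797 = 6972921 ≡ 2329 (mod 3571)
2329 + 180 = 2509
(2509)^3 ≡ 208 (mod 3571)

208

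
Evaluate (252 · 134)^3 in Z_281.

252 · 134 = 33768 ≡ 48 (mod 281)
(48)^3 ≡ 159 (mod 281)

159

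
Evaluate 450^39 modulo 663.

525

Compute successive squares:
39 in binary is 100111, i.e. 39 = 32 + 4 + 2 + 1.
450^1 ≡ 450 (mod 663)
450^2 ≡ 450^2 = 202500 ≡ 285 (mod 663)
450^4 ≡ 285^2 = 81225 ≡ 339 (mod 663)
450^8 ≡ 339^2 = 114921 ≡ 222 (mod 663)
450^16 ≡ 222^2 = 49284 ≡ 222 (mod 663)
450^32 ≡ 222^2 = 49284 ≡ 222 (mod 663)
450^39 = 450^32 * 450^4 * 450^2 * 450^1 ≡ 222 * 339 * 285 * 450 (mod 663).
Accumulate the product:
222 * 339 = 75258 ≡ 339
339 * 285 = 96615 ≡ 480
480 * 450 = 216000 ≡ 525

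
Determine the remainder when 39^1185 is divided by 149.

39

Using repeated squaring:
1185 in binary is 10010100001, i.e. 1185 = 1024 + 128 + 32 + 1.
39^1 ≡ 39 (mod 149)
39^2 ≡ 39^2 = 1521 ≡ 31 (mod 149)
39^4 ≡ 31^2 = 961 ≡ 67 (mod 149)
39^8 ≡ 67^2 = 4489 ≡ 19 (mod 149)
39^16 ≡ 19^2 = 361 ≡ 63 (mod 149)
39^32 ≡ 63^2 = 3969 ≡ 95 (mod 149)
39^64 ≡ 95^2 = 9025 ≡ 85 (mod 149)
39^128 ≡ 85^2 = 7225 ≡ 73 (mod 149)
39^256 ≡ 73^2 = 5329 ≡ 114 (mod 149)
39^512 ≡ 114^2 = 12996 ≡ 33 (mod 149)
39^1024 ≡ 33^2 = 1089 ≡ 46 (mod 149)
39^1185 = 39^1024 * 39^128 * 39^32 * 39^1 ≡ 46 * 73 * 95 * 39 (mod 149).
Accumulate the product:
46 * 73 = 3358 ≡ 80
80 * 95 = 7600 ≡ 1
1 * 39 = 39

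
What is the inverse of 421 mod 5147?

By the extended Euclidean algorithm:
5147 = 12*421 + 95
421 = 4*95 + 41
95 = 2*41 + 13
41 = 3*13 + 2
13 = 6*2 + 1
2 = 2*1 + 0
gcd(421, 5147) = 1, so the inverse exists.
Back-substitute for 1:
1 = 1*13 − 6*2
  = −6*41 + 19*13
  = 19*95 − 44*41
  = −44*421 + 195*95
  = 195*5147 − 2384*421
So 421⁻¹ ≡ −2384 ≡ 2763 (mod 5147).

2763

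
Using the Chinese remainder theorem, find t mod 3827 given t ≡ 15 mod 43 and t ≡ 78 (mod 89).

2036

43⁻¹ mod 89: 43*29 ≡ 1 (mod 89), so 43⁻¹ ≡ 29.
t = 15 + 43*((78 − 15)*29 mod 89) = 15 + 43*47 = 2036.
Check: 2036 mod 43 = 15, 2036 mod 89 = 78. ✓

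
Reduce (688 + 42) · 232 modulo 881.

208

688 + 42 = 730
730 · 232 = 169360 ≡ 208 (mod 881)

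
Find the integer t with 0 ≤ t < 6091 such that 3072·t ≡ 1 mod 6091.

3103

Apply the Euclidean algorithm and back-substitute:
6091 = 1·3072 + 3019
3072 = 1·3019 + 53
3019 = 56·53 + 51
53 = 1·51 + 2
51 = 25·2 + 1
2 = 2·1 + 0
gcd(3072, 6091) = 1, so the inverse exists.
Bézout: 1 = 1507·6091 − 2988·3072.
So 3072⁻¹ ≡ −2988 ≡ 3103 (mod 6091).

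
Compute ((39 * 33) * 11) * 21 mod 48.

33

39 * 33 = 1287 ≡ 39 (mod 48)
39 * 11 = 429 ≡ 45 (mod 48)
45 * 21 = 945 ≡ 33 (mod 48)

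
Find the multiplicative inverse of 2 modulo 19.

By the extended Euclidean algorithm:
19 = 9*2 + 1
2 = 2*1 + 0
gcd(2, 19) = 1, so the inverse exists.
Back-substitute for 1:
1 = 1*19 − 9*2
So 2⁻¹ ≡ −9 ≡ 10 (mod 19).

10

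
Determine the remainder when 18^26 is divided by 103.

92

26 in binary is 11010, i.e. 26 = 16 + 8 + 2.
18^1 ≡ 18 (mod 103)
18^2 ≡ 18^2 = 324 ≡ 15 (mod 103)
18^4 ≡ 15^2 = 225 ≡ 19 (mod 103)
18^8 ≡ 19^2 = 361 ≡ 52 (mod 103)
18^16 ≡ 52^2 = 2704 ≡ 26 (mod 103)
18^26 = 18^16 · 18^8 · 18^2 ≡ 26 · 52 · 15 (mod 103).
Accumulate the product:
26 · 52 = 1352 ≡ 13
13 · 15 = 195 ≡ 92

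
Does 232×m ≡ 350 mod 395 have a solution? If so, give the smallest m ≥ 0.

gcd(232, 395) = 1, so a unique solution mod 395 exists.
232⁻¹ ≡ 63 (mod 395).
m ≡ 63×350 ≡ 325 (mod 395).

325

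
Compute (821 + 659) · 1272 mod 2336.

2080

821 + 659 = 1480
1480 · 1272 = 1882560 ≡ 2080 (mod 2336)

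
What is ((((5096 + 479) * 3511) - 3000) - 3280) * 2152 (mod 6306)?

1350

5096 + 479 = 5575
5575 * 3511 = 19573825 ≡ 1 (mod 6306)
1 - 3000 = -2999 ≡ 3307 (mod 6306)
3307 - 3280 = 27
27 * 2152 = 58104 ≡ 1350 (mod 6306)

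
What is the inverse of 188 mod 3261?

1856

Apply the Euclidean algorithm and back-substitute:
3261 = 17×188 + 65
188 = 2×65 + 58
65 = 1×58 + 7
58 = 8×7 + 2
7 = 3×2 + 1
2 = 2×1 + 0
gcd(188, 3261) = 1, so the inverse exists.
Back-substitute for 1:
1 = 1×7 − 3×2
  = −3×58 + 25×7
  = 25×65 − 28×58
  = −28×188 + 81×65
  = 81×3261 − 1405×188
So 188⁻¹ ≡ −1405 ≡ 1856 (mod 3261).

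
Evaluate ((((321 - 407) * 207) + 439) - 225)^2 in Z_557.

553

321 - 407 = -86 ≡ 471 (mod 557)
471 * 207 = 97497 ≡ 22 (mod 557)
22 + 439 = 461
461 - 225 = 236
(236)^2 ≡ 553 (mod 557)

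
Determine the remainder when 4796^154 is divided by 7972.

2496

154 in binary is 10011010, i.e. 154 = 128 + 16 + 8 + 2.
4796^1 ≡ 4796 (mod 7972)
4796^2 ≡ 4796^2 = 23001616 ≡ 2396 (mod 7972)
4796^4 ≡ 2396^2 = 5740816 ≡ 976 (mod 7972)
4796^8 ≡ 976^2 = 952576 ≡ 3908 (mod 7972)
4796^16 ≡ 3908^2 = 15272464 ≡ 6084 (mod 7972)
4796^32 ≡ 6084^2 = 37015056 ≡ 1060 (mod 7972)
4796^64 ≡ 1060^2 = 1123600 ≡ 7520 (mod 7972)
4796^128 ≡ 7520^2 = 56550400 ≡ 5004 (mod 7972)
4796^154 = 4796^128 × 4796^16 × 4796^8 × 4796^2 ≡ 5004 × 6084 × 3908 × 2396 (mod 7972).
Accumulate the product:
5004 × 6084 = 30444336 ≡ 7240
7240 × 3908 = 28293920 ≡ 1292
1292 × 2396 = 3095632 ≡ 2496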